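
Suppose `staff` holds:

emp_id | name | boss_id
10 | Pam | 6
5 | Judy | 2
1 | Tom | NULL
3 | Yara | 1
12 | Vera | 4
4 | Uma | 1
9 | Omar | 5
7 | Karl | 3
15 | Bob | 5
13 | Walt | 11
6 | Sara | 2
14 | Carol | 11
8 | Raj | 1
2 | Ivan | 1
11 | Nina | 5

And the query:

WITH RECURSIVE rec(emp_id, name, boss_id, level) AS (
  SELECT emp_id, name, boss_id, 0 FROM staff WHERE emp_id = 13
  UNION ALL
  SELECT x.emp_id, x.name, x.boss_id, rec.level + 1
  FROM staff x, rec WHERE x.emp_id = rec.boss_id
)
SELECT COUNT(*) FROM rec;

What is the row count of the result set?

Base: emp_id=13 (Walt), boss_id=11, level 0.
Iteration 1: join on emp_id=11 -> Nina (id 11, boss_id=5, level 1).
Iteration 2: join on emp_id=5 -> Judy (id 5, boss_id=2, level 2).
Iteration 3: join on emp_id=2 -> Ivan (id 2, boss_id=1, level 3).
Iteration 4: join on emp_id=1 -> Tom (id 1, boss_id=NULL, level 4).
Iteration 5: boss_id is NULL; no match; recursion stops.
Total rows emitted: 5.

5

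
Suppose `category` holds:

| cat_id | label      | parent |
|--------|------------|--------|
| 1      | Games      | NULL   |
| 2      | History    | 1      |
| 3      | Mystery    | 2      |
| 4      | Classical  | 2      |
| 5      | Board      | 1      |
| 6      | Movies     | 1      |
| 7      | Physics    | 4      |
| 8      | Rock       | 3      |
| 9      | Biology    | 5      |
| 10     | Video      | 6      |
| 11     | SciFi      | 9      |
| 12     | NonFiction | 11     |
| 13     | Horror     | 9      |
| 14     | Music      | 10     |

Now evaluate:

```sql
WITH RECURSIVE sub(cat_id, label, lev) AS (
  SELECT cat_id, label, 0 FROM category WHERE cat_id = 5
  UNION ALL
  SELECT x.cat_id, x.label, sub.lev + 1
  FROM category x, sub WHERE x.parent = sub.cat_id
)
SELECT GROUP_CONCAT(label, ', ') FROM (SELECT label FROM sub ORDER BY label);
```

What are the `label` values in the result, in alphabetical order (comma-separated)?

Base: cat_id=5 (Board) at lev 0.
Iteration 1: rows with parent in {5} -> Biology (id 9, lev 1).
Iteration 2: rows with parent in {9} -> SciFi (id 11, lev 2), Horror (id 13, lev 2).
Iteration 3: rows with parent in {11,13} -> NonFiction (id 12, lev 3).
Iteration 4: no rows with parent in {12}; recursion stops.

Biology, Board, Horror, NonFiction, SciFi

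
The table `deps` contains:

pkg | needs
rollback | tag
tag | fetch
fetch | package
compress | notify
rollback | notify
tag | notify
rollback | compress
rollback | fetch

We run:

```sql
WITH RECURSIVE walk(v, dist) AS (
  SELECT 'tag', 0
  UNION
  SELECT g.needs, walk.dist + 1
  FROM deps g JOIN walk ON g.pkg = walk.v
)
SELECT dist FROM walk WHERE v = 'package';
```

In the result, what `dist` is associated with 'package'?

Base: (tag, dist=0).
Iteration 1: edges from {tag} -> (fetch, dist=1), (notify, dist=1).
Iteration 2: edges from {fetch,notify} -> (package, dist=2).
Iteration 3: no outgoing edges from {package}; recursion stops.

2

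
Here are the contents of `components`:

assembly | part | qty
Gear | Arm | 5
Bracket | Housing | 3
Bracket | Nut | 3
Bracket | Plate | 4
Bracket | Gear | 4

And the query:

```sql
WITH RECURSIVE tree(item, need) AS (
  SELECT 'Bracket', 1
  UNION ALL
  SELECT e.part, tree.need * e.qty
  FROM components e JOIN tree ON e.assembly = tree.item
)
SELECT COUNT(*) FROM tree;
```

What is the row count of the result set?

Base: (Bracket, need=1).
Iteration 1: components of {Bracket} -> Gear = 1*4 = 4, Housing = 1*3 = 3, Nut = 1*3 = 3, Plate = 1*4 = 4.
Iteration 2: components of {Gear,Housing,Nut,Plate} -> Arm = 4*5 = 20.
Iteration 3: no further components; recursion stops.
Total rows emitted: 6.

6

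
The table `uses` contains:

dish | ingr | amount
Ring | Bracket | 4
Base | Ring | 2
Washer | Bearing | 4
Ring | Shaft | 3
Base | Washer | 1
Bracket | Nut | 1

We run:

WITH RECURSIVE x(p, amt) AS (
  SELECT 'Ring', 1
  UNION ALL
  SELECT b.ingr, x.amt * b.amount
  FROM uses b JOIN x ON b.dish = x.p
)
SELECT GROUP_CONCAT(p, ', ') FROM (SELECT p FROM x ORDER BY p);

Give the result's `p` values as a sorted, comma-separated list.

Bracket, Nut, Ring, Shaft

Base: (Ring, amt=1).
Iteration 1: components of {Ring} -> Bracket = 1*4 = 4, Shaft = 1*3 = 3.
Iteration 2: components of {Bracket,Shaft} -> Nut = 4*1 = 4.
Iteration 3: no further components; recursion stops.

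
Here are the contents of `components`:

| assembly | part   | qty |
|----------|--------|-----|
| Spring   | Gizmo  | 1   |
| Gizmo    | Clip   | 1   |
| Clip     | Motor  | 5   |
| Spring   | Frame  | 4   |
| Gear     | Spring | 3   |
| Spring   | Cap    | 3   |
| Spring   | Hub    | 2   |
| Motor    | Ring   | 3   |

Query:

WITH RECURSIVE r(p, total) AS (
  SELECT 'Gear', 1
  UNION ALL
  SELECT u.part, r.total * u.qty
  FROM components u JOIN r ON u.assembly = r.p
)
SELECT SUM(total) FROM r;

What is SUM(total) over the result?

Base: (Gear, total=1).
Iteration 1: components of {Gear} -> Spring = 1*3 = 3.
Iteration 2: components of {Spring} -> Cap = 3*3 = 9, Frame = 3*4 = 12, Gizmo = 3*1 = 3, Hub = 3*2 = 6.
Iteration 3: components of {Cap,Frame,Gizmo,Hub} -> Clip = 3*1 = 3.
Iteration 4: components of {Clip} -> Motor = 3*5 = 15.
Iteration 5: components of {Motor} -> Ring = 15*3 = 45.
Iteration 6: no further components; recursion stops.
SUM(total) = 1 + 3 + 9 + 6 + 3 + 12 + 3 + 15 + 45 = 97.

97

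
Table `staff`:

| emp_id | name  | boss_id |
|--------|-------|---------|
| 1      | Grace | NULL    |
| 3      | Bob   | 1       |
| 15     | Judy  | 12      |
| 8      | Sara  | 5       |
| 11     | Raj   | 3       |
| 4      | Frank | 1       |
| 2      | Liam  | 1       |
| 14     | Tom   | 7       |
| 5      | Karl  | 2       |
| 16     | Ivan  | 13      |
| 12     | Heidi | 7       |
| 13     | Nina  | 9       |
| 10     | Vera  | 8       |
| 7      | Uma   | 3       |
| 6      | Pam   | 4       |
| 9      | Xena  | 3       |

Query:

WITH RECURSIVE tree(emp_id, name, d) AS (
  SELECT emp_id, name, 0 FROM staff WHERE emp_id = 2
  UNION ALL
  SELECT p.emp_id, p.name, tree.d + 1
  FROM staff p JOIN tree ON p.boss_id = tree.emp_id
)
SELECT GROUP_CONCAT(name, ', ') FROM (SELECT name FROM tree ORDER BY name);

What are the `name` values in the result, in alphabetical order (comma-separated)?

Base: emp_id=2 (Liam) at d 0.
Iteration 1: rows with boss_id in {2} -> Karl (id 5, d 1).
Iteration 2: rows with boss_id in {5} -> Sara (id 8, d 2).
Iteration 3: rows with boss_id in {8} -> Vera (id 10, d 3).
Iteration 4: no rows with boss_id in {10}; recursion stops.

Karl, Liam, Sara, Vera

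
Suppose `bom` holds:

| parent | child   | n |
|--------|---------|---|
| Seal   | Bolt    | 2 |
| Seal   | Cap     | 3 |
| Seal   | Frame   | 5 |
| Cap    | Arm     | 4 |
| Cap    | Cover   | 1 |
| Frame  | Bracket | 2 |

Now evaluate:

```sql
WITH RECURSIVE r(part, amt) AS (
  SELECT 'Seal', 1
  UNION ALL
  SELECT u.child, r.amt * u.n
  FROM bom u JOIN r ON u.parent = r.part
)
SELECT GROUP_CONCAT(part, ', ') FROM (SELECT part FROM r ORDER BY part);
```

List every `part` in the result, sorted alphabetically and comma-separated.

Arm, Bolt, Bracket, Cap, Cover, Frame, Seal

Base: (Seal, amt=1).
Iteration 1: components of {Seal} -> Bolt = 1*2 = 2, Cap = 1*3 = 3, Frame = 1*5 = 5.
Iteration 2: components of {Bolt,Cap,Frame} -> Arm = 3*4 = 12, Bracket = 5*2 = 10, Cover = 3*1 = 3.
Iteration 3: no further components; recursion stops.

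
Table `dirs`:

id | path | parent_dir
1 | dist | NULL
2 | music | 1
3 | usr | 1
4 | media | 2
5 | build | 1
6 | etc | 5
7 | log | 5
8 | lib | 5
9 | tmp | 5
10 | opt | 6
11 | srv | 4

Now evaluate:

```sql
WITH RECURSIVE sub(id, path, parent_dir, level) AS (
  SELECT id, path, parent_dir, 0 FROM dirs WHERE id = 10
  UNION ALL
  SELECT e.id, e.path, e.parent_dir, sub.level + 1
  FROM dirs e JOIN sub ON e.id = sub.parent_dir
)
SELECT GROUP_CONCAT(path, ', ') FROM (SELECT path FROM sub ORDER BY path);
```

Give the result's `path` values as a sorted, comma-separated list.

Base: id=10 (opt), parent_dir=6, level 0.
Iteration 1: join on id=6 -> etc (id 6, parent_dir=5, level 1).
Iteration 2: join on id=5 -> build (id 5, parent_dir=1, level 2).
Iteration 3: join on id=1 -> dist (id 1, parent_dir=NULL, level 3).
Iteration 4: parent_dir is NULL; no match; recursion stops.

build, dist, etc, opt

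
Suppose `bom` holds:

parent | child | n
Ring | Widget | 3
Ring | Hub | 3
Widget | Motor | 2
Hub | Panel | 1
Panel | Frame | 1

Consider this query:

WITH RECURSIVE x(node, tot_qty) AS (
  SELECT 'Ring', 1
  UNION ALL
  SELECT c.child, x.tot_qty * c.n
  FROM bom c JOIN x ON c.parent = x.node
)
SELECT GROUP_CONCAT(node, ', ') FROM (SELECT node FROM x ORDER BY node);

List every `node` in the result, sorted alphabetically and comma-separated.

Frame, Hub, Motor, Panel, Ring, Widget

Base: (Ring, tot_qty=1).
Iteration 1: components of {Ring} -> Hub = 1*3 = 3, Widget = 1*3 = 3.
Iteration 2: components of {Hub,Widget} -> Motor = 3*2 = 6, Panel = 3*1 = 3.
Iteration 3: components of {Motor,Panel} -> Frame = 3*1 = 3.
Iteration 4: no further components; recursion stops.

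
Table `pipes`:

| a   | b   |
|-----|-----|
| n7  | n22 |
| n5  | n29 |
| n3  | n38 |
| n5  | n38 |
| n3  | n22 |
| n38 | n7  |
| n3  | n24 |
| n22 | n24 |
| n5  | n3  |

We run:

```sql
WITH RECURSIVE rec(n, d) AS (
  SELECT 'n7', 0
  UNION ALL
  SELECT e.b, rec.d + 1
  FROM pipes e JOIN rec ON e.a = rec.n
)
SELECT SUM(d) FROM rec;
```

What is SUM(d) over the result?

3

Base: (n7, d=0).
Iteration 1: edges from {n7} -> (n22, d=1).
Iteration 2: edges from {n22} -> (n24, d=2).
Iteration 3: no outgoing edges from {n24}; recursion stops.
SUM(d) = 0 + 1 + 2 = 3.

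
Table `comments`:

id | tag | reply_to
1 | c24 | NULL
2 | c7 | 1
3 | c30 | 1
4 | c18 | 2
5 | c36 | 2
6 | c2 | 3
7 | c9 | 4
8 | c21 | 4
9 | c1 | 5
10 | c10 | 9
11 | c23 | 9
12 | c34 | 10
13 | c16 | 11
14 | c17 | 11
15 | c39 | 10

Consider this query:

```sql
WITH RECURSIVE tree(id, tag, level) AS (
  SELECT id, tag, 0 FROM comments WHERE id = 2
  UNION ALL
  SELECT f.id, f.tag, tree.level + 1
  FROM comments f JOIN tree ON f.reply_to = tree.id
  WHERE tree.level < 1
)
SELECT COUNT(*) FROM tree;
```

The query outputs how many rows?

Base: id=2 (c7) at level 0.
Iteration 1: rows with reply_to in {2} -> c18 (id 4, level 1), c36 (id 5, level 1).
Iteration 2: level < 1 fails for all current rows; recursion stops.
Total rows emitted: 3.

3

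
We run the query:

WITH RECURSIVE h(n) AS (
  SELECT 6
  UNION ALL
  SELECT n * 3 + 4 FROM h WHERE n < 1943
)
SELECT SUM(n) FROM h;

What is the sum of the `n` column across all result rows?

Base: n=6.
Iteration 1: 6 < 1943 holds -> n = 6 * 3 + 4 = 22.
Iteration 2: 22 < 1943 holds -> n = 22 * 3 + 4 = 70.
Iteration 3: 70 < 1943 holds -> n = 70 * 3 + 4 = 214.
Iteration 4: 214 < 1943 holds -> n = 214 * 3 + 4 = 646.
Iteration 5: 646 < 1943 holds -> n = 646 * 3 + 4 = 1942.
Iteration 6: 1942 < 1943 holds -> n = 1942 * 3 + 4 = 5830.
Iteration 7: 5830 < 1943 fails; recursion stops.
SUM(n) = 6 + 22 + 70 + 214 + 646 + 1942 + 5830 = 8730.

8730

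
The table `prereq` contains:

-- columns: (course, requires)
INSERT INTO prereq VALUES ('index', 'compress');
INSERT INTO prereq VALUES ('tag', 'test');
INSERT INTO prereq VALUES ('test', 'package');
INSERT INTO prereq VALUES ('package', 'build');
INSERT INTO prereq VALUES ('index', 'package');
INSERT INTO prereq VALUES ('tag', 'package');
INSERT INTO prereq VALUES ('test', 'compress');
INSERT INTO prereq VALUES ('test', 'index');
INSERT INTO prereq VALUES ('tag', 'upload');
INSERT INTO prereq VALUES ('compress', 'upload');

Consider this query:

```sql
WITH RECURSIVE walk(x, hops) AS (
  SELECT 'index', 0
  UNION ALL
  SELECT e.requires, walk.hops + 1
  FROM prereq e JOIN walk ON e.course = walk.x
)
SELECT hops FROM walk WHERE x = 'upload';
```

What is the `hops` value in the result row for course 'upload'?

Base: (index, hops=0).
Iteration 1: edges from {index} -> (compress, hops=1), (package, hops=1).
Iteration 2: edges from {compress,package} -> (build, hops=2), (upload, hops=2).
Iteration 3: no outgoing edges from {build,upload}; recursion stops.

2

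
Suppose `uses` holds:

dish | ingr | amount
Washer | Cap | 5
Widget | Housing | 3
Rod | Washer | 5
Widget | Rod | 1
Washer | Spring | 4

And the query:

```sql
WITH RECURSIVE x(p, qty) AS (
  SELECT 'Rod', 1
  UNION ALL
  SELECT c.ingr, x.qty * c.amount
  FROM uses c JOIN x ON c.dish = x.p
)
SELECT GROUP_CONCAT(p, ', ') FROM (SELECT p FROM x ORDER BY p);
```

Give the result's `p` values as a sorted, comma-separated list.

Base: (Rod, qty=1).
Iteration 1: components of {Rod} -> Washer = 1*5 = 5.
Iteration 2: components of {Washer} -> Cap = 5*5 = 25, Spring = 5*4 = 20.
Iteration 3: no further components; recursion stops.

Cap, Rod, Spring, Washer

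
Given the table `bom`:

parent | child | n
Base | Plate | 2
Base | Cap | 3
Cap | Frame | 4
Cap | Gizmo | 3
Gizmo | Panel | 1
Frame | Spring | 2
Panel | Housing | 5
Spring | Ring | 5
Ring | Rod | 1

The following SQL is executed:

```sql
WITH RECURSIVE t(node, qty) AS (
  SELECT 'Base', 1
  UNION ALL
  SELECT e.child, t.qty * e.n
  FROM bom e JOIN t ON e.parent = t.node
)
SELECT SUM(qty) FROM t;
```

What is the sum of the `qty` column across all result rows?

Base: (Base, qty=1).
Iteration 1: components of {Base} -> Cap = 1*3 = 3, Plate = 1*2 = 2.
Iteration 2: components of {Cap,Plate} -> Frame = 3*4 = 12, Gizmo = 3*3 = 9.
Iteration 3: components of {Frame,Gizmo} -> Panel = 9*1 = 9, Spring = 12*2 = 24.
Iteration 4: components of {Panel,Spring} -> Housing = 9*5 = 45, Ring = 24*5 = 120.
Iteration 5: components of {Housing,Ring} -> Rod = 120*1 = 120.
Iteration 6: no further components; recursion stops.
SUM(qty) = 1 + 2 + 3 + 12 + 9 + 24 + 9 + 120 + 45 + 120 = 345.

345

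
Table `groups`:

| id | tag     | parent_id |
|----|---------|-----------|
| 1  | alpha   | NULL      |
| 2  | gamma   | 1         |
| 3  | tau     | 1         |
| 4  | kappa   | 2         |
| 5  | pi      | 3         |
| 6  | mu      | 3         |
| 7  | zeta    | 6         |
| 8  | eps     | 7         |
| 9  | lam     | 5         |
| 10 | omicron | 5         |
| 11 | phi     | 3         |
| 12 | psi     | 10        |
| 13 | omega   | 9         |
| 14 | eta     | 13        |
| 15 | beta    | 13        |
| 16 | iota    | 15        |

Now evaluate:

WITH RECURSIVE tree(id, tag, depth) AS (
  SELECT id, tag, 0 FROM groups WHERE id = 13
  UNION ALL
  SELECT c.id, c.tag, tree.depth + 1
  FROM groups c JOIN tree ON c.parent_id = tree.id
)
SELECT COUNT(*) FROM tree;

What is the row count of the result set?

Base: id=13 (omega) at depth 0.
Iteration 1: rows with parent_id in {13} -> eta (id 14, depth 1), beta (id 15, depth 1).
Iteration 2: rows with parent_id in {14,15} -> iota (id 16, depth 2).
Iteration 3: no rows with parent_id in {16}; recursion stops.
Total rows emitted: 4.

4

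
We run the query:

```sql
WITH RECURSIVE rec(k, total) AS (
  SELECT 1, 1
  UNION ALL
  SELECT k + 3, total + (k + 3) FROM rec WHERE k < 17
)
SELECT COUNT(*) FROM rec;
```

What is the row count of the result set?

7

Base: k=1, total=1.
Iteration 1: 1 < 17 holds -> k = 1 + 3 = 4, total = 1 + 4 = 5.
Iteration 2: 4 < 17 holds -> k = 4 + 3 = 7, total = 5 + 7 = 12.
Iteration 3: 7 < 17 holds -> k = 7 + 3 = 10, total = 12 + 10 = 22.
Iteration 4: 10 < 17 holds -> k = 10 + 3 = 13, total = 22 + 13 = 35.
Iteration 5: 13 < 17 holds -> k = 13 + 3 = 16, total = 35 + 16 = 51.
Iteration 6: 16 < 17 holds -> k = 16 + 3 = 19, total = 51 + 19 = 70.
Iteration 7: 19 < 17 fails; recursion stops.
Total rows emitted: 7.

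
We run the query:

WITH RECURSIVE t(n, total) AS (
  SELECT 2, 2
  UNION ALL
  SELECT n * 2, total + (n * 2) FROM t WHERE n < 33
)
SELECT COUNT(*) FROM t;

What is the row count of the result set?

Base: n=2, total=2.
Iteration 1: 2 < 33 holds -> n = 2 * 2 = 4, total = 2 + 4 = 6.
Iteration 2: 4 < 33 holds -> n = 4 * 2 = 8, total = 6 + 8 = 14.
Iteration 3: 8 < 33 holds -> n = 8 * 2 = 16, total = 14 + 16 = 30.
Iteration 4: 16 < 33 holds -> n = 16 * 2 = 32, total = 30 + 32 = 62.
Iteration 5: 32 < 33 holds -> n = 32 * 2 = 64, total = 62 + 64 = 126.
Iteration 6: 64 < 33 fails; recursion stops.
Total rows emitted: 6.

6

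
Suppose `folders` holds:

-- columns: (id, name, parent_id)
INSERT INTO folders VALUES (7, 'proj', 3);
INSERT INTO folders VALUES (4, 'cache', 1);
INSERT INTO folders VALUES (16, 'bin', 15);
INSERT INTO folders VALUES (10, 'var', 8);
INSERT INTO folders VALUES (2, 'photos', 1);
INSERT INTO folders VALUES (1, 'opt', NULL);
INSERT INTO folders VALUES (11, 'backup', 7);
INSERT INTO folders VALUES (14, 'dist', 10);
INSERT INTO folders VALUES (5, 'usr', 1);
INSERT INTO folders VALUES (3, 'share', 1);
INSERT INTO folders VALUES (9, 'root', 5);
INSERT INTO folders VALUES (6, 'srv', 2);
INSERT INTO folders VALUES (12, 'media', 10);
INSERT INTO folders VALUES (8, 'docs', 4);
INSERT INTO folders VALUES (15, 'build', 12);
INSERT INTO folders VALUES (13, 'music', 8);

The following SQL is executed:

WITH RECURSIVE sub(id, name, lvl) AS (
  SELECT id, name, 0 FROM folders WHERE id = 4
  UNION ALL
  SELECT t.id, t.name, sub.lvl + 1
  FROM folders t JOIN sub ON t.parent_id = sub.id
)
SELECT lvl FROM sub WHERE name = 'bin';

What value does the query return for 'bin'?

5

Base: id=4 (cache) at lvl 0.
Iteration 1: rows with parent_id in {4} -> docs (id 8, lvl 1).
Iteration 2: rows with parent_id in {8} -> var (id 10, lvl 2), music (id 13, lvl 2).
Iteration 3: rows with parent_id in {10,13} -> media (id 12, lvl 3), dist (id 14, lvl 3).
Iteration 4: rows with parent_id in {12,14} -> build (id 15, lvl 4).
Iteration 5: rows with parent_id in {15} -> bin (id 16, lvl 5).
Iteration 6: no rows with parent_id in {16}; recursion stops.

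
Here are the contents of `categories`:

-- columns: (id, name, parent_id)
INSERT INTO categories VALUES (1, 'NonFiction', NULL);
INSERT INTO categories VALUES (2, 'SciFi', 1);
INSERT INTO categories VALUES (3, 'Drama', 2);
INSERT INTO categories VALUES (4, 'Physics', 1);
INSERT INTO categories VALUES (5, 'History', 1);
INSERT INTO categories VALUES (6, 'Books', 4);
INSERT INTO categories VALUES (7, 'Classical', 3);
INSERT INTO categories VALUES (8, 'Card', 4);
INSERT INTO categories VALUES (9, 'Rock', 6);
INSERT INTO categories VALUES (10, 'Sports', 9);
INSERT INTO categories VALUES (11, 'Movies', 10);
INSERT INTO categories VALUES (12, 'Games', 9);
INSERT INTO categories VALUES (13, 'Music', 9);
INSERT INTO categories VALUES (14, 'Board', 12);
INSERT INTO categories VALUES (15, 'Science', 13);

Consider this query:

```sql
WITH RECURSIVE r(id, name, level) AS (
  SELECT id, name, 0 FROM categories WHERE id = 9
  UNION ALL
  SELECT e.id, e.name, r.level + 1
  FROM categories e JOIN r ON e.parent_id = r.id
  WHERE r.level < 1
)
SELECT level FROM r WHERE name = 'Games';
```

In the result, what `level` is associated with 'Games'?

Base: id=9 (Rock) at level 0.
Iteration 1: rows with parent_id in {9} -> Sports (id 10, level 1), Games (id 12, level 1), Music (id 13, level 1).
Iteration 2: level < 1 fails for all current rows; recursion stops.

1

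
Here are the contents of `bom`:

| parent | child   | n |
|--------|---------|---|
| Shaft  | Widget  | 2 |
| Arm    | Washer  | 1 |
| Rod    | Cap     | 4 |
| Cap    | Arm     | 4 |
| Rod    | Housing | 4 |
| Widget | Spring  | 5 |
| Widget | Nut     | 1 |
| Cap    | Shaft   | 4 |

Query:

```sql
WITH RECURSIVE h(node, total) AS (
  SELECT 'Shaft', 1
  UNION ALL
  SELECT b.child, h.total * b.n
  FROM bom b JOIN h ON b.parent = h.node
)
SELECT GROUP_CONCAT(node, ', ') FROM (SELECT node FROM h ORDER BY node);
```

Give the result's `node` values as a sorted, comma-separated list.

Nut, Shaft, Spring, Widget

Base: (Shaft, total=1).
Iteration 1: components of {Shaft} -> Widget = 1*2 = 2.
Iteration 2: components of {Widget} -> Nut = 2*1 = 2, Spring = 2*5 = 10.
Iteration 3: no further components; recursion stops.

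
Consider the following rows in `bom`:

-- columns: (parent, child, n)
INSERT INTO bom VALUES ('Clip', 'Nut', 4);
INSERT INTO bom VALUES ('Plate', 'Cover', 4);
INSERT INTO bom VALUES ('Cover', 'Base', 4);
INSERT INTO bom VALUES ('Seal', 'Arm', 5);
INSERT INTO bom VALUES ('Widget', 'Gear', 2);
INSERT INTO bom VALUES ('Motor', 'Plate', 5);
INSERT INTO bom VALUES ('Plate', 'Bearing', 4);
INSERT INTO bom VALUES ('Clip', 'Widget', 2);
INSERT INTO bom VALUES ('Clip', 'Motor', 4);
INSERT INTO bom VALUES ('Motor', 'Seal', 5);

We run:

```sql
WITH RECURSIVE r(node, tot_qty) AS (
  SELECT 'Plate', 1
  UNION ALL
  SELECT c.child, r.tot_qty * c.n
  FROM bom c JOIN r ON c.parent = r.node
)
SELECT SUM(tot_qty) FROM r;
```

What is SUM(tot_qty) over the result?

25

Base: (Plate, tot_qty=1).
Iteration 1: components of {Plate} -> Bearing = 1*4 = 4, Cover = 1*4 = 4.
Iteration 2: components of {Bearing,Cover} -> Base = 4*4 = 16.
Iteration 3: no further components; recursion stops.
SUM(tot_qty) = 1 + 4 + 4 + 16 = 25.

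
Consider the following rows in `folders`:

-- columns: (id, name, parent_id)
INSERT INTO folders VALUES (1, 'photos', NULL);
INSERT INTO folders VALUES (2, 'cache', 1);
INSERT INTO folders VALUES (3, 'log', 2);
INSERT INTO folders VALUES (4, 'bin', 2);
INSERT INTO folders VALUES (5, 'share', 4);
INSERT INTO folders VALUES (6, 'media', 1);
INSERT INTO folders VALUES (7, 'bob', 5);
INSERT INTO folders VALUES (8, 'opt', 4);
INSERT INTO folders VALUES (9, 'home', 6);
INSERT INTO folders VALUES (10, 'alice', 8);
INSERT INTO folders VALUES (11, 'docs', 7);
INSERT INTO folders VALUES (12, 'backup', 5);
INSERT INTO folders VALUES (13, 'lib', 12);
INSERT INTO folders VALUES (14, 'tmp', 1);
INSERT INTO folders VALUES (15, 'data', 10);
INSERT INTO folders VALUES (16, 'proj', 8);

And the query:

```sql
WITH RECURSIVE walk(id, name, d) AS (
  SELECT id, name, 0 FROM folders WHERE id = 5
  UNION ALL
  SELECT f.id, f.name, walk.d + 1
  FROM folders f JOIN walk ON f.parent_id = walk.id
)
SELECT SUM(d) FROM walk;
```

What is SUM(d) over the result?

6

Base: id=5 (share) at d 0.
Iteration 1: rows with parent_id in {5} -> bob (id 7, d 1), backup (id 12, d 1).
Iteration 2: rows with parent_id in {7,12} -> docs (id 11, d 2), lib (id 13, d 2).
Iteration 3: no rows with parent_id in {11,13}; recursion stops.
SUM(d) = 0 + 1 + 1 + 2 + 2 = 6.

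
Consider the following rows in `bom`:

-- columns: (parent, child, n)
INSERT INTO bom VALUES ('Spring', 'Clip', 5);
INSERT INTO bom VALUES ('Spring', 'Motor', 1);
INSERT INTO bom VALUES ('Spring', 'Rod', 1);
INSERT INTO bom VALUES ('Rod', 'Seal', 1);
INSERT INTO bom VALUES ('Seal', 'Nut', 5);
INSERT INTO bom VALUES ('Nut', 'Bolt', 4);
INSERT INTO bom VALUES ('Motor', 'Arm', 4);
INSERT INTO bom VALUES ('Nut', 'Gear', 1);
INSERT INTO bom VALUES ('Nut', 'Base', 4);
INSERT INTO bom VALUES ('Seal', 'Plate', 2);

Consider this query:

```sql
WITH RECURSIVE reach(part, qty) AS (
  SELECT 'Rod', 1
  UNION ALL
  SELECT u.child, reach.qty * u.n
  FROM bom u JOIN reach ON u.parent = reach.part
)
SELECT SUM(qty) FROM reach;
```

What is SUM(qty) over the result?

54

Base: (Rod, qty=1).
Iteration 1: components of {Rod} -> Seal = 1*1 = 1.
Iteration 2: components of {Seal} -> Nut = 1*5 = 5, Plate = 1*2 = 2.
Iteration 3: components of {Nut,Plate} -> Base = 5*4 = 20, Bolt = 5*4 = 20, Gear = 5*1 = 5.
Iteration 4: no further components; recursion stops.
SUM(qty) = 1 + 1 + 5 + 2 + 20 + 5 + 20 = 54.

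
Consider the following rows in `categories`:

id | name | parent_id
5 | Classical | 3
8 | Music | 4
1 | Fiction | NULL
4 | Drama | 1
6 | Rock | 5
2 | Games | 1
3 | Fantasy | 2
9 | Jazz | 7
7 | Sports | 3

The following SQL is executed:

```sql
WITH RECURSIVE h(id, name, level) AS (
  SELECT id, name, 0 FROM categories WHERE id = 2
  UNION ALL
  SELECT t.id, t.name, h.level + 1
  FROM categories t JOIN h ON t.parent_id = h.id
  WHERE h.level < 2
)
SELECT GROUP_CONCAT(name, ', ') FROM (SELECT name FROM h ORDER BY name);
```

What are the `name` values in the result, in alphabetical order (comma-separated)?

Base: id=2 (Games) at level 0.
Iteration 1: rows with parent_id in {2} -> Fantasy (id 3, level 1).
Iteration 2: rows with parent_id in {3} -> Classical (id 5, level 2), Sports (id 7, level 2).
Iteration 3: level < 2 fails for all current rows; recursion stops.

Classical, Fantasy, Games, Sports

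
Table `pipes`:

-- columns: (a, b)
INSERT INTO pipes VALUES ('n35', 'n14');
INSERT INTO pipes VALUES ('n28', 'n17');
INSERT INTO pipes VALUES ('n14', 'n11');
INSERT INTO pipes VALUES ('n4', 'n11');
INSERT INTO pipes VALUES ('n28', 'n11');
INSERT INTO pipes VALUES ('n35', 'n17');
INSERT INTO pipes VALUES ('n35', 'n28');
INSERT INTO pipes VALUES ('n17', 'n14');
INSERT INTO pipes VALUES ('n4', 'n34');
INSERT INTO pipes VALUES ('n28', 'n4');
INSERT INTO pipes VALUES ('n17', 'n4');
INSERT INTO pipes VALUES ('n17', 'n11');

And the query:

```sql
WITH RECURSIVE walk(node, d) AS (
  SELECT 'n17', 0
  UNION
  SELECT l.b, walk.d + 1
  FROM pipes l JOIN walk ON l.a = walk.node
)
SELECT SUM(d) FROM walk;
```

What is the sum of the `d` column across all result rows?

7

Base: (n17, d=0).
Iteration 1: edges from {n17} -> (n11, d=1), (n14, d=1), (n4, d=1).
Iteration 2: edges from {n11,n14,n4} -> (n11, d=2), (n34, d=2). [UNION drops 1 duplicate row(s)]
Iteration 3: no outgoing edges from {n11,n34}; recursion stops.
SUM(d) = 0 + 1 + 1 + 1 + 2 + 2 = 7.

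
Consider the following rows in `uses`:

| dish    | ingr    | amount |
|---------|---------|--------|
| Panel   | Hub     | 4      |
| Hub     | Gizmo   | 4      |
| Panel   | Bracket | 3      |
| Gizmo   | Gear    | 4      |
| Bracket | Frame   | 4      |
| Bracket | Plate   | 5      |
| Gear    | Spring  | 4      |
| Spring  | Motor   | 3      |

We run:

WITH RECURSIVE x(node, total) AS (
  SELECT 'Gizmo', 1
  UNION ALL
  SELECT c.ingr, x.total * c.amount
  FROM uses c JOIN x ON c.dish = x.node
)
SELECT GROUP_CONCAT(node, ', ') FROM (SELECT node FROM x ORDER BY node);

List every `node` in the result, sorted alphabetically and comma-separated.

Gear, Gizmo, Motor, Spring

Base: (Gizmo, total=1).
Iteration 1: components of {Gizmo} -> Gear = 1*4 = 4.
Iteration 2: components of {Gear} -> Spring = 4*4 = 16.
Iteration 3: components of {Spring} -> Motor = 16*3 = 48.
Iteration 4: no further components; recursion stops.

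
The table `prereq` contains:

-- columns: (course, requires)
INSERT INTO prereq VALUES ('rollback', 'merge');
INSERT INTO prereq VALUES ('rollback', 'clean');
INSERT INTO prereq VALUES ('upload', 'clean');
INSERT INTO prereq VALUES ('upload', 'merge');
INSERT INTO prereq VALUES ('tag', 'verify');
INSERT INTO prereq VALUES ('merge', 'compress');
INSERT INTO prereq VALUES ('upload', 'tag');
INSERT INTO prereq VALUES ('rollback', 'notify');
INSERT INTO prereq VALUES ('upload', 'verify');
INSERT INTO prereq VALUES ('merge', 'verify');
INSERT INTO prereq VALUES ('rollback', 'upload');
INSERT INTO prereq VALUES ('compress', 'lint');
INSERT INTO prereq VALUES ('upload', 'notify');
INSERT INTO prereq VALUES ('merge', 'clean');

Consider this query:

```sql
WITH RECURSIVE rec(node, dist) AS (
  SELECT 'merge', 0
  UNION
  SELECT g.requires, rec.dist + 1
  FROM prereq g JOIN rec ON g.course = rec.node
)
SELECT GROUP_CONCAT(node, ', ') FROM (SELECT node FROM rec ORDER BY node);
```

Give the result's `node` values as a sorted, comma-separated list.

Base: (merge, dist=0).
Iteration 1: edges from {merge} -> (clean, dist=1), (compress, dist=1), (verify, dist=1).
Iteration 2: edges from {clean,compress,verify} -> (lint, dist=2).
Iteration 3: no outgoing edges from {lint}; recursion stops.

clean, compress, lint, merge, verify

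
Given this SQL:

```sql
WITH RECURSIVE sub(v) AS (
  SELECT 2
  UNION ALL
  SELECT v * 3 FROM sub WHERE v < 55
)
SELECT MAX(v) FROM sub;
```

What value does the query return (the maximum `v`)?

162

Base: v=2.
Iteration 1: 2 < 55 holds -> v = 2 * 3 = 6.
Iteration 2: 6 < 55 holds -> v = 6 * 3 = 18.
Iteration 3: 18 < 55 holds -> v = 18 * 3 = 54.
Iteration 4: 54 < 55 holds -> v = 54 * 3 = 162.
Iteration 5: 162 < 55 fails; recursion stops.
v values: 2, 6, 18, 54, 162; the maximum is 162.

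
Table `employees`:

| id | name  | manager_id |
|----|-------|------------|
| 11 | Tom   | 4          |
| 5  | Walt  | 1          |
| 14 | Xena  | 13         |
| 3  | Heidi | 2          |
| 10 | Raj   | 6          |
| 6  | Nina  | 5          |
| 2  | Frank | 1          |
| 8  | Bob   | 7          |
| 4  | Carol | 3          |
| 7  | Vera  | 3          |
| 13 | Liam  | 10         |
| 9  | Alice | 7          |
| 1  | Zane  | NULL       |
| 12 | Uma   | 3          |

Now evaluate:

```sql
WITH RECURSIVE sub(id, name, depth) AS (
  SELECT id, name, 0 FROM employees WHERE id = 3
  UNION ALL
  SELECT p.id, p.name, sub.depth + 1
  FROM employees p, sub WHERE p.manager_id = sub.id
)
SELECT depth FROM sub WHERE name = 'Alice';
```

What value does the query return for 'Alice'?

2

Base: id=3 (Heidi) at depth 0.
Iteration 1: rows with manager_id in {3} -> Carol (id 4, depth 1), Vera (id 7, depth 1), Uma (id 12, depth 1).
Iteration 2: rows with manager_id in {4,7,12} -> Bob (id 8, depth 2), Alice (id 9, depth 2), Tom (id 11, depth 2).
Iteration 3: no rows with manager_id in {8,9,11}; recursion stops.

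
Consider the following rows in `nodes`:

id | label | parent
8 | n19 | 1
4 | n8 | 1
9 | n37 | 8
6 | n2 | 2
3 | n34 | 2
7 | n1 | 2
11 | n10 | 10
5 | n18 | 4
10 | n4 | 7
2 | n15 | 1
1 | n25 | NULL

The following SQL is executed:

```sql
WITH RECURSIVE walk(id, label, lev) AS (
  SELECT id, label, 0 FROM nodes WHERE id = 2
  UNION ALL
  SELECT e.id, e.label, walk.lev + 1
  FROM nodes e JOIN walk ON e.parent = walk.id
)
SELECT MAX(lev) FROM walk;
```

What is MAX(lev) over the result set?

3

Base: id=2 (n15) at lev 0.
Iteration 1: rows with parent in {2} -> n34 (id 3, lev 1), n2 (id 6, lev 1), n1 (id 7, lev 1).
Iteration 2: rows with parent in {3,6,7} -> n4 (id 10, lev 2).
Iteration 3: rows with parent in {10} -> n10 (id 11, lev 3).
Iteration 4: no rows with parent in {11}; recursion stops.
lev values: 0, 1, 1, 1, 2, 3; the maximum is 3.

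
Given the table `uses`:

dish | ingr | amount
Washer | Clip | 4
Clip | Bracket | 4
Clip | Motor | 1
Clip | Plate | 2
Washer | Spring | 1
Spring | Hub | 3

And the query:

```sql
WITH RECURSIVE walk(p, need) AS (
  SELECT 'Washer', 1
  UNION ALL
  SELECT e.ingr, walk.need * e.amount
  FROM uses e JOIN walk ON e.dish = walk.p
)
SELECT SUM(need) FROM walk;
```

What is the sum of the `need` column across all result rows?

Base: (Washer, need=1).
Iteration 1: components of {Washer} -> Clip = 1*4 = 4, Spring = 1*1 = 1.
Iteration 2: components of {Clip,Spring} -> Bracket = 4*4 = 16, Hub = 1*3 = 3, Motor = 4*1 = 4, Plate = 4*2 = 8.
Iteration 3: no further components; recursion stops.
SUM(need) = 1 + 4 + 1 + 16 + 4 + 8 + 3 = 37.

37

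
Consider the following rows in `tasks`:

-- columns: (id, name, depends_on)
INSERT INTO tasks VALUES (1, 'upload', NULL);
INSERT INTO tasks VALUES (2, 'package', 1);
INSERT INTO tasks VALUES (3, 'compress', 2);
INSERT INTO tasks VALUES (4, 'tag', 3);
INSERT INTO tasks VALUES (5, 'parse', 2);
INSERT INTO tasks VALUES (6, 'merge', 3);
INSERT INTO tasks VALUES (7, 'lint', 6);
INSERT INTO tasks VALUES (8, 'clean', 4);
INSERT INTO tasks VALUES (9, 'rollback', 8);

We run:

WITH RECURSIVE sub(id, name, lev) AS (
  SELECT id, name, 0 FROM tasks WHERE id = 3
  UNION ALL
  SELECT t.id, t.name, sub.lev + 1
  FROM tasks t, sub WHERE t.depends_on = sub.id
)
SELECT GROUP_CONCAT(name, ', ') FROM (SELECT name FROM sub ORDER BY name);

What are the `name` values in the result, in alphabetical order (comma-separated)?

Base: id=3 (compress) at lev 0.
Iteration 1: rows with depends_on in {3} -> tag (id 4, lev 1), merge (id 6, lev 1).
Iteration 2: rows with depends_on in {4,6} -> lint (id 7, lev 2), clean (id 8, lev 2).
Iteration 3: rows with depends_on in {7,8} -> rollback (id 9, lev 3).
Iteration 4: no rows with depends_on in {9}; recursion stops.

clean, compress, lint, merge, rollback, tag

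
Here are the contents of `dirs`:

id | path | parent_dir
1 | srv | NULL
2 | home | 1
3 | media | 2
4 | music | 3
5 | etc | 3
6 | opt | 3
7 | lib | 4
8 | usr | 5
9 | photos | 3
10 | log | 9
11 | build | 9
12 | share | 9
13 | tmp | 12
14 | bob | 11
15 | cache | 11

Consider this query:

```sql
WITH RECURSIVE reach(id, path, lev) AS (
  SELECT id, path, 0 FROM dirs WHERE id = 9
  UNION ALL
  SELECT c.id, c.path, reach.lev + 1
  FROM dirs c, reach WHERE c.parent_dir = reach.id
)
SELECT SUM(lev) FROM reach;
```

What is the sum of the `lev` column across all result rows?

9

Base: id=9 (photos) at lev 0.
Iteration 1: rows with parent_dir in {9} -> log (id 10, lev 1), build (id 11, lev 1), share (id 12, lev 1).
Iteration 2: rows with parent_dir in {10,11,12} -> tmp (id 13, lev 2), bob (id 14, lev 2), cache (id 15, lev 2).
Iteration 3: no rows with parent_dir in {13,14,15}; recursion stops.
SUM(lev) = 0 + 1 + 1 + 1 + 2 + 2 + 2 = 9.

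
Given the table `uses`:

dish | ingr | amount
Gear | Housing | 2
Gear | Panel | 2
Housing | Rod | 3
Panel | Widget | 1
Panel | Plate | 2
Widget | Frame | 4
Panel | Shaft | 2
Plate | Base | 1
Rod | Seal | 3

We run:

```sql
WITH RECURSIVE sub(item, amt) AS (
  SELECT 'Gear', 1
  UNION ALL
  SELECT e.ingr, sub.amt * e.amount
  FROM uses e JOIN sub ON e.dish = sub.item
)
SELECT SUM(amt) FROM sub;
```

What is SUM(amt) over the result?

51

Base: (Gear, amt=1).
Iteration 1: components of {Gear} -> Housing = 1*2 = 2, Panel = 1*2 = 2.
Iteration 2: components of {Housing,Panel} -> Plate = 2*2 = 4, Rod = 2*3 = 6, Shaft = 2*2 = 4, Widget = 2*1 = 2.
Iteration 3: components of {Plate,Rod,Shaft,Widget} -> Base = 4*1 = 4, Frame = 2*4 = 8, Seal = 6*3 = 18.
Iteration 4: no further components; recursion stops.
SUM(amt) = 1 + 2 + 2 + 6 + 2 + 4 + 4 + 18 + 8 + 4 = 51.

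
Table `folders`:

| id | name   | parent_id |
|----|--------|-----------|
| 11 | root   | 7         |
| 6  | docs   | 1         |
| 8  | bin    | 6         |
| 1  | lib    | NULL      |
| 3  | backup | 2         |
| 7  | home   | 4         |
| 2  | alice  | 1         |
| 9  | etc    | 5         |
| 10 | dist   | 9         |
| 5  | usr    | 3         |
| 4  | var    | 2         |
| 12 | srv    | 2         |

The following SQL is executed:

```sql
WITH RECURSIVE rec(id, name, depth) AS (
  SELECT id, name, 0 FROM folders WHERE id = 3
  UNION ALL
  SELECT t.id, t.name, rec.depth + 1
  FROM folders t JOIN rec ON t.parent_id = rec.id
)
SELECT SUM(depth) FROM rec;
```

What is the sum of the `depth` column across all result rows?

6

Base: id=3 (backup) at depth 0.
Iteration 1: rows with parent_id in {3} -> usr (id 5, depth 1).
Iteration 2: rows with parent_id in {5} -> etc (id 9, depth 2).
Iteration 3: rows with parent_id in {9} -> dist (id 10, depth 3).
Iteration 4: no rows with parent_id in {10}; recursion stops.
SUM(depth) = 0 + 1 + 2 + 3 = 6.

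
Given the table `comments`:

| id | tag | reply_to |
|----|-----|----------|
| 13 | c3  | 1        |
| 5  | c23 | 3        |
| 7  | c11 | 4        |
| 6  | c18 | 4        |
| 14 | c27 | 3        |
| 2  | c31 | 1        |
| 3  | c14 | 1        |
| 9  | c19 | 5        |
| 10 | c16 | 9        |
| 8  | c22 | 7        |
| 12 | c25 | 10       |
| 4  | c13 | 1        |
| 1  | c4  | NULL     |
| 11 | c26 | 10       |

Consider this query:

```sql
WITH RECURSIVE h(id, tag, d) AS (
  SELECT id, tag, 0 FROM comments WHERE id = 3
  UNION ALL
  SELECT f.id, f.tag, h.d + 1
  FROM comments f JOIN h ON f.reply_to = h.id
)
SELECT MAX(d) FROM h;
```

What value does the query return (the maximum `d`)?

Base: id=3 (c14) at d 0.
Iteration 1: rows with reply_to in {3} -> c23 (id 5, d 1), c27 (id 14, d 1).
Iteration 2: rows with reply_to in {5,14} -> c19 (id 9, d 2).
Iteration 3: rows with reply_to in {9} -> c16 (id 10, d 3).
Iteration 4: rows with reply_to in {10} -> c26 (id 11, d 4), c25 (id 12, d 4).
Iteration 5: no rows with reply_to in {11,12}; recursion stops.
d values: 0, 1, 1, 2, 3, 4, 4; the maximum is 4.

4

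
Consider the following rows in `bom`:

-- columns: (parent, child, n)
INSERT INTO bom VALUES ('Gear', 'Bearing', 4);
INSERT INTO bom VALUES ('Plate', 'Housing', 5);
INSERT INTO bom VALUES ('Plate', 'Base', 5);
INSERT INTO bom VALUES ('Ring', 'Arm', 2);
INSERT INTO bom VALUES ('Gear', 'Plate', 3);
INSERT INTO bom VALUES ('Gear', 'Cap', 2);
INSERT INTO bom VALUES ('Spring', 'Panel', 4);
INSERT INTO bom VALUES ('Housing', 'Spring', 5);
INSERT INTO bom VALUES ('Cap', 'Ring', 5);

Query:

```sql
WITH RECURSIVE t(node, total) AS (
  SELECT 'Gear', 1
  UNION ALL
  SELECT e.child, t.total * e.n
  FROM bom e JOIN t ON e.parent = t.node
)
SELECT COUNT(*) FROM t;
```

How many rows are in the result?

10

Base: (Gear, total=1).
Iteration 1: components of {Gear} -> Bearing = 1*4 = 4, Cap = 1*2 = 2, Plate = 1*3 = 3.
Iteration 2: components of {Bearing,Cap,Plate} -> Base = 3*5 = 15, Housing = 3*5 = 15, Ring = 2*5 = 10.
Iteration 3: components of {Base,Housing,Ring} -> Arm = 10*2 = 20, Spring = 15*5 = 75.
Iteration 4: components of {Arm,Spring} -> Panel = 75*4 = 300.
Iteration 5: no further components; recursion stops.
Total rows emitted: 10.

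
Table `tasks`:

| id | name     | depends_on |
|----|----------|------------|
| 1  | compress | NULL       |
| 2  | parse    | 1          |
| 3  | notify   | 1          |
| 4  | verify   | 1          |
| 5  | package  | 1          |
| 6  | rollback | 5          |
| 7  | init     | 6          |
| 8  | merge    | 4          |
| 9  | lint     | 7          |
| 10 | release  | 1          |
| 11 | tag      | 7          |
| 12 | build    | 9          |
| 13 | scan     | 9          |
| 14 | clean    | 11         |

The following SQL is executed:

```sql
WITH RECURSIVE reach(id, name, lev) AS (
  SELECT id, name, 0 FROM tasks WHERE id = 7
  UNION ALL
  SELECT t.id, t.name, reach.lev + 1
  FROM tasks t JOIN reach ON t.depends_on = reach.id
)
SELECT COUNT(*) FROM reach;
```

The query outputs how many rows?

6

Base: id=7 (init) at lev 0.
Iteration 1: rows with depends_on in {7} -> lint (id 9, lev 1), tag (id 11, lev 1).
Iteration 2: rows with depends_on in {9,11} -> build (id 12, lev 2), scan (id 13, lev 2), clean (id 14, lev 2).
Iteration 3: no rows with depends_on in {12,13,14}; recursion stops.
Total rows emitted: 6.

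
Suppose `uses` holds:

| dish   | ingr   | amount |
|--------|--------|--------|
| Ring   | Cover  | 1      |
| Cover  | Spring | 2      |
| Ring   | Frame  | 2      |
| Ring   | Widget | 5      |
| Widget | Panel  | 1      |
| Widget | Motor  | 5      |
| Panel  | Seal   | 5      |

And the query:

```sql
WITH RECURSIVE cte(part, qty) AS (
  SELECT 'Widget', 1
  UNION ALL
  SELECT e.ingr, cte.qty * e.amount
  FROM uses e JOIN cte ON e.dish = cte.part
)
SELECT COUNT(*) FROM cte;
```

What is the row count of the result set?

4

Base: (Widget, qty=1).
Iteration 1: components of {Widget} -> Motor = 1*5 = 5, Panel = 1*1 = 1.
Iteration 2: components of {Motor,Panel} -> Seal = 1*5 = 5.
Iteration 3: no further components; recursion stops.
Total rows emitted: 4.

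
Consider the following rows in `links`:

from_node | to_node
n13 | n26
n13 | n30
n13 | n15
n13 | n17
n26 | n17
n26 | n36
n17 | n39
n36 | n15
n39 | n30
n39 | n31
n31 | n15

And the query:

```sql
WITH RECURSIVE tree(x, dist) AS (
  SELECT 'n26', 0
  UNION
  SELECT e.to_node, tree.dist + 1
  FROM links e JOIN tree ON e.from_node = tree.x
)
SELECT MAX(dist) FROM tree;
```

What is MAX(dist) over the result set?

Base: (n26, dist=0).
Iteration 1: edges from {n26} -> (n17, dist=1), (n36, dist=1).
Iteration 2: edges from {n17,n36} -> (n15, dist=2), (n39, dist=2).
Iteration 3: edges from {n15,n39} -> (n30, dist=3), (n31, dist=3).
Iteration 4: edges from {n30,n31} -> (n15, dist=4).
Iteration 5: no outgoing edges from {n15}; recursion stops.
dist values: 0, 1, 1, 2, 2, 3, 3, 4; the maximum is 4.

4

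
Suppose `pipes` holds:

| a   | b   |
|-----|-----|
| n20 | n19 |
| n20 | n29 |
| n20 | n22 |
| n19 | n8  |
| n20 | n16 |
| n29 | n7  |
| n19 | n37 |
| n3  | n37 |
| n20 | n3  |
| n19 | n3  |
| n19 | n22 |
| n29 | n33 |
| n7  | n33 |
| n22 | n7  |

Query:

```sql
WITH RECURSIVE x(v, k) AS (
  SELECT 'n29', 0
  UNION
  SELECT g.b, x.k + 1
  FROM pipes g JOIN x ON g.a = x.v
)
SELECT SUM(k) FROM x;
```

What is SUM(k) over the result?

4

Base: (n29, k=0).
Iteration 1: edges from {n29} -> (n33, k=1), (n7, k=1).
Iteration 2: edges from {n33,n7} -> (n33, k=2).
Iteration 3: no outgoing edges from {n33}; recursion stops.
SUM(k) = 0 + 1 + 1 + 2 = 4.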